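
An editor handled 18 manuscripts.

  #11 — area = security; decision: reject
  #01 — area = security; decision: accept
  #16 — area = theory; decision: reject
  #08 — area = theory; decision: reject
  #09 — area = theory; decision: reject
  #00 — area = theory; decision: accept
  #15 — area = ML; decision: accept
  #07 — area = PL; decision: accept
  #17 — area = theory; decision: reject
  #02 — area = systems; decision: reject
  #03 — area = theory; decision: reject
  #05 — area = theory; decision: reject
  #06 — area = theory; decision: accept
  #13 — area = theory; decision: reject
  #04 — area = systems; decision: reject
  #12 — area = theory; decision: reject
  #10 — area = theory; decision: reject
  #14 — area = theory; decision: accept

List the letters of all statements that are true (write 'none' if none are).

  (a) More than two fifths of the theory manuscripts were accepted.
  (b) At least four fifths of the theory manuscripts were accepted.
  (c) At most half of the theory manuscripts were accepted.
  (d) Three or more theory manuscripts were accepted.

(c), (d)

|A| = 12, |A ∩ B| = 3, |A ∖ B| = 9.
(a) |A ∩ B| / |A| > 2/5: fails.
(b) |A ∩ B| / |A| ≥ 4/5: fails.
(c) |A ∩ B| ≤ |A ∖ B|: holds.
(d) |A ∩ B| ≥ 3: holds.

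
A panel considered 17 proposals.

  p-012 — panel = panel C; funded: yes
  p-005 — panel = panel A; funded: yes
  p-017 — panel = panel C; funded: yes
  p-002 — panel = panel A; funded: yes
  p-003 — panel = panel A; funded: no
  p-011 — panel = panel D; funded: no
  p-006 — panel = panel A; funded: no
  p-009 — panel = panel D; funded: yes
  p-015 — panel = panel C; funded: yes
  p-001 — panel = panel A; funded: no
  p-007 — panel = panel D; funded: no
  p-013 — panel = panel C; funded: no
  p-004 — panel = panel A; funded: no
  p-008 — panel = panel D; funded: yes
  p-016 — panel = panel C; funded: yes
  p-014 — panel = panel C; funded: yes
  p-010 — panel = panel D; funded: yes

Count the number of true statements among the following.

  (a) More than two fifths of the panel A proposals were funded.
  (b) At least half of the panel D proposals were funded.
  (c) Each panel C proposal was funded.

(a) panel A: |A| = 6, |A ∩ B| = 2; needs |A ∩ B| / |A| > 2/5 — false.
(b) panel D: |A| = 5, |A ∩ B| = 3; needs |A ∩ B| ≥ |A ∖ B| — true.
(c) panel C: |A| = 6, |A ∩ B| = 5; needs A ⊆ B, i.e. every element of A is in B (|A ∖ B| = 0) — false.

1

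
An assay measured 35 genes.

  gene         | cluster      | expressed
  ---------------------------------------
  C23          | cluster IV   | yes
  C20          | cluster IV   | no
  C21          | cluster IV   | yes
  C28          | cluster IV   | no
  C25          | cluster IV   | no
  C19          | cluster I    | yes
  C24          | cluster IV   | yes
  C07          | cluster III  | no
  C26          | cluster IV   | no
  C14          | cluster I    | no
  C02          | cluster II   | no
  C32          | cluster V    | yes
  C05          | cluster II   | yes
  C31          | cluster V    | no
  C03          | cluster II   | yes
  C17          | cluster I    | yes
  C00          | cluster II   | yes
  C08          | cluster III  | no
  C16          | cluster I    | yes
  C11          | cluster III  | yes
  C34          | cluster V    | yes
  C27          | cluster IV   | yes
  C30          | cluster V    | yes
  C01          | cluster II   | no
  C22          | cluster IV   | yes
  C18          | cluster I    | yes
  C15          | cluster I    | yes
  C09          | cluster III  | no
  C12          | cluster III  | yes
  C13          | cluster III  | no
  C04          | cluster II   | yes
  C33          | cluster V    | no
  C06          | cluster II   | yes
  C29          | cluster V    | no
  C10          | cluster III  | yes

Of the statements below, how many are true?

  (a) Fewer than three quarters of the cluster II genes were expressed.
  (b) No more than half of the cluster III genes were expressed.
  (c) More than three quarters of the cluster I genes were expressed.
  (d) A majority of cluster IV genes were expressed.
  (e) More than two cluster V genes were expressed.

5

(a) cluster II: |A| = 7, |A ∩ B| = 5; needs |A ∩ B| / |A| < 3/4 — true.
(b) cluster III: |A| = 7, |A ∩ B| = 3; needs |A ∩ B| ≤ |A ∖ B| — true.
(c) cluster I: |A| = 6, |A ∩ B| = 5; needs |A ∩ B| / |A| > 3/4 — true.
(d) cluster IV: |A| = 9, |A ∩ B| = 5; needs |A ∩ B| > |A ∖ B| — true.
(e) cluster V: |A| = 6, |A ∩ B| = 3; needs |A ∩ B| > 2 — true.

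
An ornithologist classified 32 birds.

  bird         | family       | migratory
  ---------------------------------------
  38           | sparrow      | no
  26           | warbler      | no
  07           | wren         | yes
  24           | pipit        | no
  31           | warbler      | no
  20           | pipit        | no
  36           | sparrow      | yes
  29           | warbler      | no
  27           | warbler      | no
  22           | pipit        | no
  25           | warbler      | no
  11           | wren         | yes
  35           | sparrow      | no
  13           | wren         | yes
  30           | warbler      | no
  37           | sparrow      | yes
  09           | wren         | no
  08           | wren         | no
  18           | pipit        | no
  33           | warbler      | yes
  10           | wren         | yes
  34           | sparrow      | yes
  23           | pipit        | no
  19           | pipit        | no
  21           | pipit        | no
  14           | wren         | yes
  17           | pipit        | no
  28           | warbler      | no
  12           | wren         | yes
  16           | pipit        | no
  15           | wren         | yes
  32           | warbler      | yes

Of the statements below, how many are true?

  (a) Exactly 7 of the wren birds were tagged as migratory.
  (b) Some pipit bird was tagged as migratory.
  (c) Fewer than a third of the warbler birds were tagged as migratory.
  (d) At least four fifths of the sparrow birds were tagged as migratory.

(a) wren: |A| = 9, |A ∩ B| = 7; needs |A ∩ B| = 7 — true.
(b) pipit: |A| = 9, |A ∩ B| = 0; needs A ∩ B ≠ ∅ (|A ∩ B| ≥ 1) — false.
(c) warbler: |A| = 9, |A ∩ B| = 2; needs |A ∩ B| / |A| < 1/3 — true.
(d) sparrow: |A| = 5, |A ∩ B| = 3; needs |A ∩ B| / |A| ≥ 4/5 — false.

2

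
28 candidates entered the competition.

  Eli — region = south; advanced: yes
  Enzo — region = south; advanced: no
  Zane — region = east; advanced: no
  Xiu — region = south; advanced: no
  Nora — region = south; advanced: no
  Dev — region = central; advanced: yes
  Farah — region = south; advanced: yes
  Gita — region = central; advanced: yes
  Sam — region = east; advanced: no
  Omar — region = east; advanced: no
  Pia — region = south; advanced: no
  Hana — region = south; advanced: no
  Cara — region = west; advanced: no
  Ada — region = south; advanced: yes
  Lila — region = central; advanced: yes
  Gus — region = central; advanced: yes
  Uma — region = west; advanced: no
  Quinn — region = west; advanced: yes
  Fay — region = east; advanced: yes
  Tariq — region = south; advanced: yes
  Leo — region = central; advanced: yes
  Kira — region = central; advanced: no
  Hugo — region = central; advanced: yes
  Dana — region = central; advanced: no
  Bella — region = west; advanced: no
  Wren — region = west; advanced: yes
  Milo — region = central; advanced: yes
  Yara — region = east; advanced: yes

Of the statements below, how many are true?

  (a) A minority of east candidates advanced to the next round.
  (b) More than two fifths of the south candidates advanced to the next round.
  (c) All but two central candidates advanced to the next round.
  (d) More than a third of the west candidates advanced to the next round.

(a) east: |A| = 5, |A ∩ B| = 2; needs |A ∩ B| < |A ∖ B| — true.
(b) south: |A| = 9, |A ∩ B| = 4; needs |A ∩ B| / |A| > 2/5 — true.
(c) central: |A| = 9, |A ∩ B| = 7; needs |A ∖ B| = 2 — true.
(d) west: |A| = 5, |A ∩ B| = 2; needs |A ∩ B| / |A| > 1/3 — true.

4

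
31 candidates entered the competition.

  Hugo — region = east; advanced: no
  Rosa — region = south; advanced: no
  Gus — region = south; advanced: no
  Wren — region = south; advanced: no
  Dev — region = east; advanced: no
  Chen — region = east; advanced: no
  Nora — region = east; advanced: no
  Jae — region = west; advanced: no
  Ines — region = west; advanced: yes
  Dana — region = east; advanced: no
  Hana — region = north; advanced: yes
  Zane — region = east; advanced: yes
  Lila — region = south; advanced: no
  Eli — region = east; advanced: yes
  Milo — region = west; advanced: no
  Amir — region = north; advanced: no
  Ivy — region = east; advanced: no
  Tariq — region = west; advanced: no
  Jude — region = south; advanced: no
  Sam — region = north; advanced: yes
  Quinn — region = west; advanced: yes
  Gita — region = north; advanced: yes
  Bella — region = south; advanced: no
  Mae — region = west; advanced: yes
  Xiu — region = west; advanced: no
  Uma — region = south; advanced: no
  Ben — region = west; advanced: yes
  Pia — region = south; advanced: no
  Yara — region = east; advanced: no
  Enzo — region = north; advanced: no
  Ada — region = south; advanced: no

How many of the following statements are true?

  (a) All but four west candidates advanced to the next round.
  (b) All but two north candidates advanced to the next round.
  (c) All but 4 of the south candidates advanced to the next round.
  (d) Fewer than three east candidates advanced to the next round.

(a) west: |A| = 8, |A ∩ B| = 4; needs |A ∖ B| = 4 — true.
(b) north: |A| = 5, |A ∩ B| = 3; needs |A ∖ B| = 2 — true.
(c) south: |A| = 9, |A ∩ B| = 0; needs |A ∖ B| = 4 — false.
(d) east: |A| = 9, |A ∩ B| = 2; needs |A ∩ B| < 3 — true.

3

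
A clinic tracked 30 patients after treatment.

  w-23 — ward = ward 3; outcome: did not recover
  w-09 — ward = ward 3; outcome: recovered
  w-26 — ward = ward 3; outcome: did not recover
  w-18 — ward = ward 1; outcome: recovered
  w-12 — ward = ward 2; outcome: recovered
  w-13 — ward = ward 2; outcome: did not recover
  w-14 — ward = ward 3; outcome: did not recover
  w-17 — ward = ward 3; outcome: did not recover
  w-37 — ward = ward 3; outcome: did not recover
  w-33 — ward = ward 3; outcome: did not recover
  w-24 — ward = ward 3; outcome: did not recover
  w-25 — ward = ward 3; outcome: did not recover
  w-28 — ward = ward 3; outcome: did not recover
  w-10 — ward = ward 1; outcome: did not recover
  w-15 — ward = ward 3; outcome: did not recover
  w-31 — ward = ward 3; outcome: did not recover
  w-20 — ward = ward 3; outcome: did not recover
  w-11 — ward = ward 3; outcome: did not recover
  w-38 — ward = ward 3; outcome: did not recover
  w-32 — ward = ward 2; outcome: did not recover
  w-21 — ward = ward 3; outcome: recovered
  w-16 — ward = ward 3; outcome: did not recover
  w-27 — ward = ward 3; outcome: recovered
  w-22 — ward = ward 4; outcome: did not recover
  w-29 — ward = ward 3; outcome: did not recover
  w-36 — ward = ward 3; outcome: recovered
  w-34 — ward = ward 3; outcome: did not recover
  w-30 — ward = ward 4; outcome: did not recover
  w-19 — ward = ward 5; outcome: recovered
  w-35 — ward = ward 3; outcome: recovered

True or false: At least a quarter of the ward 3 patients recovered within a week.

False

'At least a quarter of the ward 3 patients recovered within a week' holds iff |A ∩ B| / |A| ≥ 1/4.
|A| = 22, |A ∩ B| = 5, |A ∖ B| = 17.
|A ∩ B|/|A| = 5/22, so the statement is false.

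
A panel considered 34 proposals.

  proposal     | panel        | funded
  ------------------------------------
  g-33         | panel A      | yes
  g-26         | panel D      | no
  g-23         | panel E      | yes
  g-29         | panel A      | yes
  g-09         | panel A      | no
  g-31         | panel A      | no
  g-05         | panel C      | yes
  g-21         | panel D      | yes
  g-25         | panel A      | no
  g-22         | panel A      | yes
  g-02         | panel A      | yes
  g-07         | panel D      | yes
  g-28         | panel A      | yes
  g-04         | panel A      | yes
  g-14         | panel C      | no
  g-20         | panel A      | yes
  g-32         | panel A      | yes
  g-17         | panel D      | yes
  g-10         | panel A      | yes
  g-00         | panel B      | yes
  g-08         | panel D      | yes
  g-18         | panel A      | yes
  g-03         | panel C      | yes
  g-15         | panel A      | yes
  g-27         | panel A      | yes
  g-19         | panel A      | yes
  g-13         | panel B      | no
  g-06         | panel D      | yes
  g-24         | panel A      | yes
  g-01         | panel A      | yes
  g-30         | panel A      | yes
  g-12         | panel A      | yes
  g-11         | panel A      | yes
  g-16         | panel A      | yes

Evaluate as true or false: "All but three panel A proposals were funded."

True

'All but three panel A proposals were funded' holds iff |A ∖ B| = 3.
|A| = 22, |A ∩ B| = 19, |A ∖ B| = 3.
|A ∖ B| = 3, so the statement is true.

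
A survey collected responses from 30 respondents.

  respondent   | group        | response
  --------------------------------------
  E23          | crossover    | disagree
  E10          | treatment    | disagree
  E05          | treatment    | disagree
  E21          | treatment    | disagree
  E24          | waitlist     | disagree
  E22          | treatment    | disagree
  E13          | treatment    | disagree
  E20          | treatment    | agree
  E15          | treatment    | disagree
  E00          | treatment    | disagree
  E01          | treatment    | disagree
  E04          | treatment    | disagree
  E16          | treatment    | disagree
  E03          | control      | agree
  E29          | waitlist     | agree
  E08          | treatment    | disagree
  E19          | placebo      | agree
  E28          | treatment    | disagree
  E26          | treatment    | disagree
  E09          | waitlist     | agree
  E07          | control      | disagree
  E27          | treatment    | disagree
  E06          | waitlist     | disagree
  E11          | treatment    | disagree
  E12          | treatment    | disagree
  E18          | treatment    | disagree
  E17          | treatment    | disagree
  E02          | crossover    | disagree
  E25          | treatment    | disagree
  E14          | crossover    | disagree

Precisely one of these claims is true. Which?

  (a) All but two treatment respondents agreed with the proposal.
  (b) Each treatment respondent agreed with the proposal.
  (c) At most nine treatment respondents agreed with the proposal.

|A| = 20, |A ∩ B| = 1, |A ∖ B| = 19.
(a) requires |A ∖ B| = 2: false.
(b) requires A ⊆ B, i.e. every element of A is in B (|A ∖ B| = 0): false.
(c) requires |A ∩ B| ≤ 9: true.

(c)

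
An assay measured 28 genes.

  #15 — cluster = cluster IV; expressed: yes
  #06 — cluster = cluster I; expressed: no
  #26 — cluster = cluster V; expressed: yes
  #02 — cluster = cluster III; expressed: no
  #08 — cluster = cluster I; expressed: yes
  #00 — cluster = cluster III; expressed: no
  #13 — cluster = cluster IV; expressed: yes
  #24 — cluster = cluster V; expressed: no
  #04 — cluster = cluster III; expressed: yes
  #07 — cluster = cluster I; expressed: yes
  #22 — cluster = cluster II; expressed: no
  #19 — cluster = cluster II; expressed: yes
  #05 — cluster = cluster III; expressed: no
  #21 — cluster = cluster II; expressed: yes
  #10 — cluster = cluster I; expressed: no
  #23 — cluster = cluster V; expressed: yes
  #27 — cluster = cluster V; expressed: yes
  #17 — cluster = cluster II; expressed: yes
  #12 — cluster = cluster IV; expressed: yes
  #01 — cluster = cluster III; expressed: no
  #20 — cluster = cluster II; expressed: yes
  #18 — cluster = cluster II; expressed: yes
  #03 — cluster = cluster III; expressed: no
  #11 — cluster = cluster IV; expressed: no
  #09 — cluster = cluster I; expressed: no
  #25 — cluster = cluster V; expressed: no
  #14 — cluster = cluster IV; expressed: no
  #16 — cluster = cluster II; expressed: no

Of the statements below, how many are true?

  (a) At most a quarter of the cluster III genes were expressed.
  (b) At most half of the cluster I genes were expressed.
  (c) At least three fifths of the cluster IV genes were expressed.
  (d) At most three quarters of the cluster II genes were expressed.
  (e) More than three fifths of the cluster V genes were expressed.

(a) cluster III: |A| = 6, |A ∩ B| = 1; needs |A ∩ B| / |A| ≤ 1/4 — true.
(b) cluster I: |A| = 5, |A ∩ B| = 2; needs |A ∩ B| ≤ |A ∖ B| — true.
(c) cluster IV: |A| = 5, |A ∩ B| = 3; needs |A ∩ B| / |A| ≥ 3/5 — true.
(d) cluster II: |A| = 7, |A ∩ B| = 5; needs |A ∩ B| / |A| ≤ 3/4 — true.
(e) cluster V: |A| = 5, |A ∩ B| = 3; needs |A ∩ B| / |A| > 3/5 — false.

4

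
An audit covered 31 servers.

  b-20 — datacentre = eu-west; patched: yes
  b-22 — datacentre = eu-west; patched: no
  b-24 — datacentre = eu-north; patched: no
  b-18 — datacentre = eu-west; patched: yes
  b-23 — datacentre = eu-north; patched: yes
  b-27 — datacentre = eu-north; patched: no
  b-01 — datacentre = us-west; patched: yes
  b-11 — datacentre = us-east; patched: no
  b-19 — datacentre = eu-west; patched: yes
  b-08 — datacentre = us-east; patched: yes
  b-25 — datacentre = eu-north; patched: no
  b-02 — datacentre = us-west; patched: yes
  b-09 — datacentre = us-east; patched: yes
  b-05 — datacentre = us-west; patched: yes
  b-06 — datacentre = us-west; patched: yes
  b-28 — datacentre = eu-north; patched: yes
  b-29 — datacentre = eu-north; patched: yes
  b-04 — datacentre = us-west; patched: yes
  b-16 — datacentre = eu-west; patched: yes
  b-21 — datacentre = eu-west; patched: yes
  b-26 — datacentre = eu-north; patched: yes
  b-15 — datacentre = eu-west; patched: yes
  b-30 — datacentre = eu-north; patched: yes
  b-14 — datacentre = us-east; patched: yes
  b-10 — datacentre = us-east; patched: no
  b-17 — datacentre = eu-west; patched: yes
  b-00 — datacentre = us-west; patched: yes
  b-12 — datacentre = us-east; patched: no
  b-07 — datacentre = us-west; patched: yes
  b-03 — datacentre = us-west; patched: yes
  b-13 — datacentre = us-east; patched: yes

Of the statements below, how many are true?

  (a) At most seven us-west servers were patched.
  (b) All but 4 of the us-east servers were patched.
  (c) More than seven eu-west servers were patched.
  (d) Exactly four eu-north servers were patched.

(a) us-west: |A| = 8, |A ∩ B| = 8; needs |A ∩ B| ≤ 7 — false.
(b) us-east: |A| = 7, |A ∩ B| = 4; needs |A ∖ B| = 4 — false.
(c) eu-west: |A| = 8, |A ∩ B| = 7; needs |A ∩ B| > 7 — false.
(d) eu-north: |A| = 8, |A ∩ B| = 5; needs |A ∩ B| = 4 — false.

0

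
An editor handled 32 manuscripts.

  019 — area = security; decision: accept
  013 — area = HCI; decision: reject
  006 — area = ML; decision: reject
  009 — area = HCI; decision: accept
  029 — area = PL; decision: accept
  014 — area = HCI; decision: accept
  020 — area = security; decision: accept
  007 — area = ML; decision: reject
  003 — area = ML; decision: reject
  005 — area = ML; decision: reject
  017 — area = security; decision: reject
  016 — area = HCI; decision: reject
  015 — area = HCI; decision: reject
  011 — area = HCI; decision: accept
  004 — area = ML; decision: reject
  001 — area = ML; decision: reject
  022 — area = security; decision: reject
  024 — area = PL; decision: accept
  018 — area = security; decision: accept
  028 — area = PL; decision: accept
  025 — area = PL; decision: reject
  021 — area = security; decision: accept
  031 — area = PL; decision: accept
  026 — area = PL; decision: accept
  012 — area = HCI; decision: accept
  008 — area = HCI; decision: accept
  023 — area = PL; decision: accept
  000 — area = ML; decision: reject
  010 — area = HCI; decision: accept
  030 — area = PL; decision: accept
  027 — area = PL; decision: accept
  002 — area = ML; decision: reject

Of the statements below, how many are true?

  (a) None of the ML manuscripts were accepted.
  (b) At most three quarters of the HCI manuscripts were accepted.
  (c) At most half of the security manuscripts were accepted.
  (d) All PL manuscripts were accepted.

2

(a) ML: |A| = 8, |A ∩ B| = 0; needs A ∩ B = ∅ (|A ∩ B| = 0) — true.
(b) HCI: |A| = 9, |A ∩ B| = 6; needs |A ∩ B| / |A| ≤ 3/4 — true.
(c) security: |A| = 6, |A ∩ B| = 4; needs |A ∩ B| ≤ |A ∖ B| — false.
(d) PL: |A| = 9, |A ∩ B| = 8; needs A ⊆ B, i.e. every element of A is in B (|A ∖ B| = 0) — false.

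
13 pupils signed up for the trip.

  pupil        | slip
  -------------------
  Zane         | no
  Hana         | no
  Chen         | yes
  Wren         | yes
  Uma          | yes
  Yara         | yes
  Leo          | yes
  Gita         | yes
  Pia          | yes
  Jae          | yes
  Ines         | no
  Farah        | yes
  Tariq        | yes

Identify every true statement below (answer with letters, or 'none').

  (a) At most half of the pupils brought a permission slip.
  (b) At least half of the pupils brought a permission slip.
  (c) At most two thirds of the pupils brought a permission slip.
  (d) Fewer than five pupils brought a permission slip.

(b)

|A| = 13, |A ∩ B| = 10, |A ∖ B| = 3.
(a) |A ∩ B| ≤ |A ∖ B|: fails.
(b) |A ∩ B| ≥ |A ∖ B|: holds.
(c) |A ∩ B| / |A| ≤ 2/3: fails.
(d) |A ∩ B| < 5: fails.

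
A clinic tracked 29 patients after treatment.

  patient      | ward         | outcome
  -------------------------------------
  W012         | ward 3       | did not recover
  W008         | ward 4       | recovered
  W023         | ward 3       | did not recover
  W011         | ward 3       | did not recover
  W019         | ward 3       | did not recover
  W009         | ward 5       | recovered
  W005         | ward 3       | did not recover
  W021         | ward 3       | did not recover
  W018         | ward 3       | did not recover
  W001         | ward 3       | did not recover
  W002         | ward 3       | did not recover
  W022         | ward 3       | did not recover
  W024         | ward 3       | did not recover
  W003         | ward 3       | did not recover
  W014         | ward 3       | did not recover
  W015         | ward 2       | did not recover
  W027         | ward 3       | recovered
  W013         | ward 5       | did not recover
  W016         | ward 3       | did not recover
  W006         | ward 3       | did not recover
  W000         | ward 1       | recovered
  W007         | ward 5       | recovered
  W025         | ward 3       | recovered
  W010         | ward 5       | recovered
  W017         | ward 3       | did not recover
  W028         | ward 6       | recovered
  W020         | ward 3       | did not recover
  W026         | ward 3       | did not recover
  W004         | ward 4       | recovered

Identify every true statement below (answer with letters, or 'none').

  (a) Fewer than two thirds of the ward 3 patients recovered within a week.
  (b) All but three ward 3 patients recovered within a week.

(a)

|A| = 20, |A ∩ B| = 2, |A ∖ B| = 18.
(a) |A ∩ B| / |A| < 2/3: holds.
(b) |A ∖ B| = 3: fails.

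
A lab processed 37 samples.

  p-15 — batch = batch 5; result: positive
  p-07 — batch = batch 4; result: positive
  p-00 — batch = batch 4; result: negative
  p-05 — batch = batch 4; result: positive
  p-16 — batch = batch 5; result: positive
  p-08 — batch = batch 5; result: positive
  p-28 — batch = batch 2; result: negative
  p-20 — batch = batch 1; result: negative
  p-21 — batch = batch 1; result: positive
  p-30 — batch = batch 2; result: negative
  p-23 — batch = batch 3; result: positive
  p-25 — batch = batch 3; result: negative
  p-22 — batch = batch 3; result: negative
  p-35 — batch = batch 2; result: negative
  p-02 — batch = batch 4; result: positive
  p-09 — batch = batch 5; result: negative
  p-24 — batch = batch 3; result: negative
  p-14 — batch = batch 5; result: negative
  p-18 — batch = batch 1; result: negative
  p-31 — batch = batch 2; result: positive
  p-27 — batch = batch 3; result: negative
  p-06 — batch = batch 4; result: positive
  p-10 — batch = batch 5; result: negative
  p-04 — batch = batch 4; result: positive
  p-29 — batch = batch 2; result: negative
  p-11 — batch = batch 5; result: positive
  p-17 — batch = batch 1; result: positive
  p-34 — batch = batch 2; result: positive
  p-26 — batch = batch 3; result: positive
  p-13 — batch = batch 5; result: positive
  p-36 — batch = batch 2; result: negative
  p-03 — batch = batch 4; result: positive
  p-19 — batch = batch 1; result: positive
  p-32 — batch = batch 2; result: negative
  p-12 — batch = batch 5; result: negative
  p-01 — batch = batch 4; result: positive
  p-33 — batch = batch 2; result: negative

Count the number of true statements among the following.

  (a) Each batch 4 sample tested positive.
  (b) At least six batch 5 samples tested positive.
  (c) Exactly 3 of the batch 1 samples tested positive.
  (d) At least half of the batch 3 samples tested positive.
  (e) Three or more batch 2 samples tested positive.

(a) batch 4: |A| = 8, |A ∩ B| = 7; needs A ⊆ B, i.e. every element of A is in B (|A ∖ B| = 0) — false.
(b) batch 5: |A| = 9, |A ∩ B| = 5; needs |A ∩ B| ≥ 6 — false.
(c) batch 1: |A| = 5, |A ∩ B| = 3; needs |A ∩ B| = 3 — true.
(d) batch 3: |A| = 6, |A ∩ B| = 2; needs |A ∩ B| ≥ |A ∖ B| — false.
(e) batch 2: |A| = 9, |A ∩ B| = 2; needs |A ∩ B| ≥ 3 — false.

1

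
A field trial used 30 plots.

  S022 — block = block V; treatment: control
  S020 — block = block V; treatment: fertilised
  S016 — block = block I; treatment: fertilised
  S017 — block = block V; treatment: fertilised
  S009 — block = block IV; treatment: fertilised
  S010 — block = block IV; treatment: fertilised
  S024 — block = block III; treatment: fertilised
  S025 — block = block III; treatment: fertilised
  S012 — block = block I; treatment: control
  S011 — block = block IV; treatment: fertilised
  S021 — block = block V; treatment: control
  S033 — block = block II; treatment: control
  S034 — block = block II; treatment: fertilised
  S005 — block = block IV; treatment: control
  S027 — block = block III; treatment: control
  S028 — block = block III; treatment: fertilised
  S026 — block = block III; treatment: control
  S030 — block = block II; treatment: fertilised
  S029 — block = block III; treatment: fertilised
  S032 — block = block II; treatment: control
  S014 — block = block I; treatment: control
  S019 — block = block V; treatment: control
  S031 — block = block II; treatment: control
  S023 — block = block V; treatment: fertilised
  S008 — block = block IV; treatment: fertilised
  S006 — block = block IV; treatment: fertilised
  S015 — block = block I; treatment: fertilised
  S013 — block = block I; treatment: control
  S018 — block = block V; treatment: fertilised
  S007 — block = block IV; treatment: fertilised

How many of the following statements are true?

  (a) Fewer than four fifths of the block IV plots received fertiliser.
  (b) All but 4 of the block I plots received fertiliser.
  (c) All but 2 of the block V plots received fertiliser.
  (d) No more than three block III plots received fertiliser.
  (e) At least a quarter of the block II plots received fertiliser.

(a) block IV: |A| = 7, |A ∩ B| = 6; needs |A ∩ B| / |A| < 4/5 — false.
(b) block I: |A| = 5, |A ∩ B| = 2; needs |A ∖ B| = 4 — false.
(c) block V: |A| = 7, |A ∩ B| = 4; needs |A ∖ B| = 2 — false.
(d) block III: |A| = 6, |A ∩ B| = 4; needs |A ∩ B| ≤ 3 — false.
(e) block II: |A| = 5, |A ∩ B| = 2; needs |A ∩ B| / |A| ≥ 1/4 — true.

1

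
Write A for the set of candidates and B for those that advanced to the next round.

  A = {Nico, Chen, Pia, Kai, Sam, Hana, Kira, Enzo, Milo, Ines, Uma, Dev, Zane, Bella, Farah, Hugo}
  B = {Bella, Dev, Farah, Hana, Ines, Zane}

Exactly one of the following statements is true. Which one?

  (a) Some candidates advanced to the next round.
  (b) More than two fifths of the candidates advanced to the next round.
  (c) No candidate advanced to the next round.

(a)

|A| = 16, |A ∩ B| = 6, |A ∖ B| = 10.
(a) requires A ∩ B ≠ ∅ (|A ∩ B| ≥ 1): true.
(b) requires |A ∩ B| / |A| > 2/5: false.
(c) requires A ∩ B = ∅ (|A ∩ B| = 0): false.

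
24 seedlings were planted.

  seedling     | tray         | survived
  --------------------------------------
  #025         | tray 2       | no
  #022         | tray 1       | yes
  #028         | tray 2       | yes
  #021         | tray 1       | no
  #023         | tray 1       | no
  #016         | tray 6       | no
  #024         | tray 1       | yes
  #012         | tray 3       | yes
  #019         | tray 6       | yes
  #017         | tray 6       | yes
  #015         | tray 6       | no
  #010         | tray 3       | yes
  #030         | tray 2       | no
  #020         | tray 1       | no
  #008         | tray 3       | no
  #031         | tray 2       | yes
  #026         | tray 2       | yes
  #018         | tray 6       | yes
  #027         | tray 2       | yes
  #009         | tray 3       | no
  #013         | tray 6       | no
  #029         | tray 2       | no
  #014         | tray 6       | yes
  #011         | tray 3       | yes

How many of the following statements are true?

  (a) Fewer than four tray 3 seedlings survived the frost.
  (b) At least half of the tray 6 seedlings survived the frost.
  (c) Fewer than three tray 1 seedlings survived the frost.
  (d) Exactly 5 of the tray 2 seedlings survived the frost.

3

(a) tray 3: |A| = 5, |A ∩ B| = 3; needs |A ∩ B| < 4 — true.
(b) tray 6: |A| = 7, |A ∩ B| = 4; needs |A ∩ B| ≥ |A ∖ B| — true.
(c) tray 1: |A| = 5, |A ∩ B| = 2; needs |A ∩ B| < 3 — true.
(d) tray 2: |A| = 7, |A ∩ B| = 4; needs |A ∩ B| = 5 — false.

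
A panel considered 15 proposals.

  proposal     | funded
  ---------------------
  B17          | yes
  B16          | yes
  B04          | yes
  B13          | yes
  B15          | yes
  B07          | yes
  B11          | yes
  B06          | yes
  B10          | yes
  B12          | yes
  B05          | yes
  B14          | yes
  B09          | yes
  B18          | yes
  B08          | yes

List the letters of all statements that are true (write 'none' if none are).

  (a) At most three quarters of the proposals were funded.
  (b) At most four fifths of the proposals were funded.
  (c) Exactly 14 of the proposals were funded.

|A| = 15, |A ∩ B| = 15, |A ∖ B| = 0.
(a) |A ∩ B| / |A| ≤ 3/4: fails.
(b) |A ∩ B| / |A| ≤ 4/5: fails.
(c) |A ∩ B| = 14: fails.

none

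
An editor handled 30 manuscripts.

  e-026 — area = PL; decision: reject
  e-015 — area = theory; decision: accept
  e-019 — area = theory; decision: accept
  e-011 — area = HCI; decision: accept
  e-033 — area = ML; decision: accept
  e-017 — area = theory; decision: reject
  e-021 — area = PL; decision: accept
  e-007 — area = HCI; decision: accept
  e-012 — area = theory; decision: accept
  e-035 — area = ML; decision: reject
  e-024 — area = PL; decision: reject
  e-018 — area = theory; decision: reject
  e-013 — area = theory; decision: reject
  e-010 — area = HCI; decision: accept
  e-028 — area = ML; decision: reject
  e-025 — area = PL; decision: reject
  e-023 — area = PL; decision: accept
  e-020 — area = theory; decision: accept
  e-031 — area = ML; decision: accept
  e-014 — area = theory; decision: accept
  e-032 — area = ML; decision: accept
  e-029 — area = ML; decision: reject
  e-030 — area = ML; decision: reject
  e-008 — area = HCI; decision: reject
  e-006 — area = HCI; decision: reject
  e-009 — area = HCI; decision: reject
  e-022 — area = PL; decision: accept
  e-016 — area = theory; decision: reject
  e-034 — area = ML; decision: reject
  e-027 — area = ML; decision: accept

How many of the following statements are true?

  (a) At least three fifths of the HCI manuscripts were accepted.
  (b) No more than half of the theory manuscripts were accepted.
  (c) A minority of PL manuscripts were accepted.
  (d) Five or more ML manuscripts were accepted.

(a) HCI: |A| = 6, |A ∩ B| = 3; needs |A ∩ B| / |A| ≥ 3/5 — false.
(b) theory: |A| = 9, |A ∩ B| = 5; needs |A ∩ B| ≤ |A ∖ B| — false.
(c) PL: |A| = 6, |A ∩ B| = 3; needs |A ∩ B| < |A ∖ B| — false.
(d) ML: |A| = 9, |A ∩ B| = 4; needs |A ∩ B| ≥ 5 — false.

0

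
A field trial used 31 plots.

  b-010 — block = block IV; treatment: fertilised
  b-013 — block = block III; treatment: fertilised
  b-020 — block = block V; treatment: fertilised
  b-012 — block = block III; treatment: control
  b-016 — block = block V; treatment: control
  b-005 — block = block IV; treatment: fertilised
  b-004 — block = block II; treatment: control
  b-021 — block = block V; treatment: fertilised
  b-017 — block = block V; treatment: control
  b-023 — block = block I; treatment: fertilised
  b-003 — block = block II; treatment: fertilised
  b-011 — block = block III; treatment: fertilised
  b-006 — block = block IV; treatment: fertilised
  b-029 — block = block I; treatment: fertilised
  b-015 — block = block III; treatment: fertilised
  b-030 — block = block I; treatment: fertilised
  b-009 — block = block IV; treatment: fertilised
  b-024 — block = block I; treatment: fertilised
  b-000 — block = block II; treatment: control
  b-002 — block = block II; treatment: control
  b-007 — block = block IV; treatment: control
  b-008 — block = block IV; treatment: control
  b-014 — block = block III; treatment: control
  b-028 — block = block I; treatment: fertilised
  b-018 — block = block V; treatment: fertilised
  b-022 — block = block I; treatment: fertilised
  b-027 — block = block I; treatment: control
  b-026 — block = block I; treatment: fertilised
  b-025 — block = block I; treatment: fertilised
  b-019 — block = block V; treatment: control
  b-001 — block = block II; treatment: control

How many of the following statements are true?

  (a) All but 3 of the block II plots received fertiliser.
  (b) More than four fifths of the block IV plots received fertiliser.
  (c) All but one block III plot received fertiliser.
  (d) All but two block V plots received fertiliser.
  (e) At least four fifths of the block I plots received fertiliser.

1

(a) block II: |A| = 5, |A ∩ B| = 1; needs |A ∖ B| = 3 — false.
(b) block IV: |A| = 6, |A ∩ B| = 4; needs |A ∩ B| / |A| > 4/5 — false.
(c) block III: |A| = 5, |A ∩ B| = 3; needs |A ∖ B| = 1 — false.
(d) block V: |A| = 6, |A ∩ B| = 3; needs |A ∖ B| = 2 — false.
(e) block I: |A| = 9, |A ∩ B| = 8; needs |A ∩ B| / |A| ≥ 4/5 — true.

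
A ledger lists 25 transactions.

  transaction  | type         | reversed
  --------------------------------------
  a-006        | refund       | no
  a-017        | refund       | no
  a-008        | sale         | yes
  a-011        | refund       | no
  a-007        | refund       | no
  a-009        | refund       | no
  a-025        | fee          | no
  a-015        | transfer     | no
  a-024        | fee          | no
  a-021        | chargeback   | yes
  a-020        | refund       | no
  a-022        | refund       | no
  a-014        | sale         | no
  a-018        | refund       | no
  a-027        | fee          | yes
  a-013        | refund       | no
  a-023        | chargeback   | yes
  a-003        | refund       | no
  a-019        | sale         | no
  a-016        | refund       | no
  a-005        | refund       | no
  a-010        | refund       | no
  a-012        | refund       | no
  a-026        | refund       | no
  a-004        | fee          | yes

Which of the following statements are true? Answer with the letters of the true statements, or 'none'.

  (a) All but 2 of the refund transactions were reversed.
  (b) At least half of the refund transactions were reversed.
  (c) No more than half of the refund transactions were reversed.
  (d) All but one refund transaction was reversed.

(c)

|A| = 15, |A ∩ B| = 0, |A ∖ B| = 15.
(a) |A ∖ B| = 2: fails.
(b) |A ∩ B| ≥ |A ∖ B|: fails.
(c) |A ∩ B| ≤ |A ∖ B|: holds.
(d) |A ∖ B| = 1: fails.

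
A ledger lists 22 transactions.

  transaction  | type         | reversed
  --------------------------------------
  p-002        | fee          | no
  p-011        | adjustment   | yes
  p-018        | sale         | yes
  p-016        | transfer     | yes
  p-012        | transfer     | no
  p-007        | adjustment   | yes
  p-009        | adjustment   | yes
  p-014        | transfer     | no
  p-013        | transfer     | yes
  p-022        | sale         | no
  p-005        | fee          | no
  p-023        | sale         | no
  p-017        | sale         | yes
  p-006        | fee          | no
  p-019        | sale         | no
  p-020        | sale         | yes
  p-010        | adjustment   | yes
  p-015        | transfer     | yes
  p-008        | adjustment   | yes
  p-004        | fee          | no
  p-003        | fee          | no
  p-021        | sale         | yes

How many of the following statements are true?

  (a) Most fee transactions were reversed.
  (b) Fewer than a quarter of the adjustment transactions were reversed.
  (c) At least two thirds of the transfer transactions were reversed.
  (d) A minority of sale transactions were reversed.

0

(a) fee: |A| = 5, |A ∩ B| = 0; needs |A ∩ B| > |A ∖ B| — false.
(b) adjustment: |A| = 5, |A ∩ B| = 5; needs |A ∩ B| / |A| < 1/4 — false.
(c) transfer: |A| = 5, |A ∩ B| = 3; needs |A ∩ B| / |A| ≥ 2/3 — false.
(d) sale: |A| = 7, |A ∩ B| = 4; needs |A ∩ B| < |A ∖ B| — false.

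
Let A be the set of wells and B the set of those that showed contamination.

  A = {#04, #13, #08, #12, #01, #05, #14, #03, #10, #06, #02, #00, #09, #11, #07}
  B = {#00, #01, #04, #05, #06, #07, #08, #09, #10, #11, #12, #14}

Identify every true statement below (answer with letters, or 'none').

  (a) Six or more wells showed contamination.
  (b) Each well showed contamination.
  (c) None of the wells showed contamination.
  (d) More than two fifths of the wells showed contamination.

|A| = 15, |A ∩ B| = 12, |A ∖ B| = 3.
(a) |A ∩ B| ≥ 6: holds.
(b) A ⊆ B, i.e. every element of A is in B (|A ∖ B| = 0): fails.
(c) A ∩ B = ∅ (|A ∩ B| = 0): fails.
(d) |A ∩ B| / |A| > 2/5: holds.

(a), (d)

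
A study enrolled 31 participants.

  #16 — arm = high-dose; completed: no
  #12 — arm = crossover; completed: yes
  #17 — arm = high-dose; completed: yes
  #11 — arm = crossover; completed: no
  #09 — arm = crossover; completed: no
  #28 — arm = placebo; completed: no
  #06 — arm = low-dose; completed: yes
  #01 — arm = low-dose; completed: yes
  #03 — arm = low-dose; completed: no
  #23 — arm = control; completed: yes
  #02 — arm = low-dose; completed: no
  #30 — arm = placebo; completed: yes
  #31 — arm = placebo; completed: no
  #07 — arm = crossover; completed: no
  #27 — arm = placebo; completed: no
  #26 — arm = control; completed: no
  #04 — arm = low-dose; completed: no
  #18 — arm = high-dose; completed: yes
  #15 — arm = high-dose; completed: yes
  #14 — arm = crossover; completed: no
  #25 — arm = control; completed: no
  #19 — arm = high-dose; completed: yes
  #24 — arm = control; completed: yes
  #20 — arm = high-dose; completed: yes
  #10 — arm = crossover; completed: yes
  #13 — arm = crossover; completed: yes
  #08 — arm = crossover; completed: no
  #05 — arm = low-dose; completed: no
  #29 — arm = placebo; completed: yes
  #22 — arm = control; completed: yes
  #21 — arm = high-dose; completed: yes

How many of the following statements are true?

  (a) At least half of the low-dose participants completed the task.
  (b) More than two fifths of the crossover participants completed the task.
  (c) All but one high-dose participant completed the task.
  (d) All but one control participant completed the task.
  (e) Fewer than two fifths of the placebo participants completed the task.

(a) low-dose: |A| = 6, |A ∩ B| = 2; needs |A ∩ B| ≥ |A ∖ B| — false.
(b) crossover: |A| = 8, |A ∩ B| = 3; needs |A ∩ B| / |A| > 2/5 — false.
(c) high-dose: |A| = 7, |A ∩ B| = 6; needs |A ∖ B| = 1 — true.
(d) control: |A| = 5, |A ∩ B| = 3; needs |A ∖ B| = 1 — false.
(e) placebo: |A| = 5, |A ∩ B| = 2; needs |A ∩ B| / |A| < 2/5 — false.

1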